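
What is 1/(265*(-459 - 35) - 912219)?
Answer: -1/1043129 ≈ -9.5865e-7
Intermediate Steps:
1/(265*(-459 - 35) - 912219) = 1/(265*(-494) - 912219) = 1/(-130910 - 912219) = 1/(-1043129) = -1/1043129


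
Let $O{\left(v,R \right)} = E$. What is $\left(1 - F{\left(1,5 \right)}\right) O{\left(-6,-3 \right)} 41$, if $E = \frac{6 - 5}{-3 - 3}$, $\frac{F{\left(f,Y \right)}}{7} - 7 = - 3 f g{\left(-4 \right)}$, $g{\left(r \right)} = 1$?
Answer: $\frac{369}{2} \approx 184.5$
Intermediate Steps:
$F{\left(f,Y \right)} = 49 - 21 f$ ($F{\left(f,Y \right)} = 49 + 7 - 3 f 1 = 49 + 7 \left(- 3 f\right) = 49 - 21 f$)
$E = - \frac{1}{6}$ ($E = 1 \frac{1}{-6} = 1 \left(- \frac{1}{6}\right) = - \frac{1}{6} \approx -0.16667$)
$O{\left(v,R \right)} = - \frac{1}{6}$
$\left(1 - F{\left(1,5 \right)}\right) O{\left(-6,-3 \right)} 41 = \left(1 - \left(49 - 21\right)\right) \left(- \frac{1}{6}\right) 41 = \left(1 - 28\right) \left(- \frac{1}{6}\right) 41 = \left(-27\right) \left(- \frac{1}{6}\right) 41 = \frac{9}{2} \cdot 41 = \frac{369}{2}$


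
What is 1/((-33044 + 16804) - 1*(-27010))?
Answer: 1/10770 ≈ 9.2851e-5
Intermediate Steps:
1/((-33044 + 16804) - 1*(-27010)) = 1/(-16240 + 27010) = 1/10770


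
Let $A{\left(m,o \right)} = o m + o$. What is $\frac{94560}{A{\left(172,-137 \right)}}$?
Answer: $- \frac{94560}{23701} \approx -3.9897$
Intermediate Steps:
$A{\left(m,o \right)} = o + m o$ ($A{\left(m,o \right)} = m o + o = o + m o$)
$\frac{94560}{A{\left(172,-137 \right)}} = \frac{94560}{\left(-137\right) \left(1 + 172\right)} = \frac{94560}{\left(-137\right) 173} = \frac{94560}{-23701} = 94560 \left(- \frac{1}{23701}\right) = - \frac{94560}{23701}$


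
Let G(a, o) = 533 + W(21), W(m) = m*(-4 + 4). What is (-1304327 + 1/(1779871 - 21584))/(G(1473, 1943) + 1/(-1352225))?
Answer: -258430616981855150/105605050466849 ≈ -2447.1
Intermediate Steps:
W(m) = 0 (W(m) = m*0 = 0)
G(a, o) = 533 (G(a, o) = 533 + 0 = 533)
(-1304327 + 1/(1779871 - 21584))/(G(1473, 1943) + 1/(-1352225)) = (-1304327 + 1/(1779871 - 21584))/(533 + 1/(-1352225)) = (-1304327 + 1/1758287)/(533 - 1/1352225) = (-1304327 + 1/1758287)/(720735924/1352225) = -2293381207848/1758287*1352225/720735924 = -258430616981855150/105605050466849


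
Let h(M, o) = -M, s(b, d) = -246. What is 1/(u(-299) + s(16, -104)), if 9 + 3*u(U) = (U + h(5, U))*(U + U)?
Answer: 3/181045 ≈ 1.6570e-5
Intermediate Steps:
u(U) = -3 + 2*U*(-5 + U)/3 (u(U) = -3 + ((U - 1*5)*(U + U))/3 = -3 + ((U - 5)*(2*U))/3 = -3 + ((-5 + U)*(2*U))/3 = -3 + (2*U*(-5 + U))/3 = -3 + 2*U*(-5 + U)/3)
1/(u(-299) + s(16, -104)) = 1/((-3 - 10/3*(-299) + (⅔)*(-299)²) - 246) = 1/((-3 + 2990/3 + (⅔)*89401) - 246) = 1/((-3 + 2990/3 + 178802/3) - 246) = 1/(181783/3 - 246) = 1/(181045/3) = 3/181045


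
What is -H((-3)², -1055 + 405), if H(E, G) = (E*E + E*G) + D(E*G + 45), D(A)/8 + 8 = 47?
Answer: 5457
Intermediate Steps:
D(A) = 312 (D(A) = -64 + 8*47 = -64 + 376 = 312)
H(E, G) = 312 + E² + E*G (H(E, G) = (E*E + E*G) + 312 = (E² + E*G) + 312 = 312 + E² + E*G)
-H((-3)², -1055 + 405) = -(312 + ((-3)²)² + (-3)²*(-1055 + 405)) = -(312 + 9² + 9*(-650)) = -(312 + 81 - 5850) = -1*(-5457) = 5457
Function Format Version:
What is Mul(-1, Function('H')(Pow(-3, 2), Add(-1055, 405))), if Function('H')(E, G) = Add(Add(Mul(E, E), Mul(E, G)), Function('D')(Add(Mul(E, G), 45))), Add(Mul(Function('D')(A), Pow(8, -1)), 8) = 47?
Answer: 5457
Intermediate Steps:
Function('D')(A) = 312 (Function('D')(A) = Add(-64, Mul(8, 47)) = Add(-64, 376) = 312)
Function('H')(E, G) = Add(312, Pow(E, 2), Mul(E, G)) (Function('H')(E, G) = Add(Add(Mul(E, E), Mul(E, G)), 312) = Add(Add(Pow(E, 2), Mul(E, G)), 312) = Add(312, Pow(E, 2), Mul(E, G)))
Mul(-1, Function('H')(Pow(-3, 2), Add(-1055, 405))) = Mul(-1, Add(312, Pow(Pow(-3, 2), 2), Mul(Pow(-3, 2), Add(-1055, 405)))) = Mul(-1, Add(312, Pow(9, 2), Mul(9, -650))) = Mul(-1, Add(312, 81, -5850)) = Mul(-1, -5457) = 5457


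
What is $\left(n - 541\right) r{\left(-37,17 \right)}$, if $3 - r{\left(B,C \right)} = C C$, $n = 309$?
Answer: $66352$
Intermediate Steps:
$r{\left(B,C \right)} = 3 - C^{2}$ ($r{\left(B,C \right)} = 3 - C C = 3 - C^{2}$)
$\left(n - 541\right) r{\left(-37,17 \right)} = \left(309 - 541\right) \left(3 - 17^{2}\right) = - 232 \left(3 - 289\right) = \left(-232\right) \left(-286\right) = 66352$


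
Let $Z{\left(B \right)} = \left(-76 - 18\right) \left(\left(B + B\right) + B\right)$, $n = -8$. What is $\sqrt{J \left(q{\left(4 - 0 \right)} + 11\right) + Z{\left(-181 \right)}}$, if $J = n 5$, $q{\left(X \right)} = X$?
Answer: $\sqrt{50442} \approx 224.59$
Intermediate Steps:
$J = -40$ ($J = \left(-8\right) 5 = -40$)
$Z{\left(B \right)} = - 282 B$ ($Z{\left(B \right)} = - 94 \left(2 B + B\right) = - 94 \cdot 3 B = - 282 B$)
$\sqrt{J \left(q{\left(4 - 0 \right)} + 11\right) + Z{\left(-181 \right)}} = \sqrt{- 40 \left(\left(4 - 0\right) + 11\right) - -51042} = \sqrt{- 40 \left(\left(4 + 0\right) + 11\right) + 51042} = \sqrt{- 40 \left(4 + 11\right) + 51042} = \sqrt{\left(-40\right) 15 + 51042} = \sqrt{-600 + 51042} = \sqrt{50442}$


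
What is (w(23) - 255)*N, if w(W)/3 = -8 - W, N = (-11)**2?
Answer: -42108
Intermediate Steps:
N = 121
w(W) = -24 - 3*W (w(W) = 3*(-8 - W) = -24 - 3*W)
(w(23) - 255)*N = ((-24 - 3*23) - 255)*121 = ((-24 - 69) - 255)*121 = (-93 - 255)*121 = -348*121 = -42108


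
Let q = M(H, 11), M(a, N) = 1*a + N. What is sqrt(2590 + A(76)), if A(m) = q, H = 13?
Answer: sqrt(2614) ≈ 51.127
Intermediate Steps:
M(a, N) = N + a (M(a, N) = a + N = N + a)
q = 24 (q = 11 + 13 = 24)
A(m) = 24
sqrt(2590 + A(76)) = sqrt(2590 + 24) = sqrt(2614)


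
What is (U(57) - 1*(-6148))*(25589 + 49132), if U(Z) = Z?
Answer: 463643805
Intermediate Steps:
(U(57) - 1*(-6148))*(25589 + 49132) = (57 - 1*(-6148))*(25589 + 49132) = (57 + 6148)*74721 = 6205*74721 = 463643805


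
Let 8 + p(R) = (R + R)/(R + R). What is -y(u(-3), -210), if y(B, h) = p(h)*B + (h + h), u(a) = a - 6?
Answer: 357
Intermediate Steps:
u(a) = -6 + a
p(R) = -7 (p(R) = -8 + (R + R)/(R + R) = -8 + (2*R)/((2*R)) = -8 + (2*R)*(1/(2*R)) = -8 + 1 = -7)
y(B, h) = -7*B + 2*h (y(B, h) = -7*B + (h + h) = -7*B + 2*h)
-y(u(-3), -210) = -(-7*(-6 - 3) + 2*(-210)) = -(-7*(-9) - 420) = -(63 - 420) = -1*(-357) = 357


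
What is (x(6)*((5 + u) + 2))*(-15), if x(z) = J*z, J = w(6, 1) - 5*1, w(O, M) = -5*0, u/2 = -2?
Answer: 1350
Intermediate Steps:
u = -4 (u = 2*(-2) = -4)
w(O, M) = 0
J = -5 (J = 0 - 5*1 = 0 - 5 = -5)
x(z) = -5*z
(x(6)*((5 + u) + 2))*(-15) = ((-5*6)*((5 - 4) + 2))*(-15) = -30*(1 + 2)*(-15) = -30*3*(-15) = -90*(-15) = 1350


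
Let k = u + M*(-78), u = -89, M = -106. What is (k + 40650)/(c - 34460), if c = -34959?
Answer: -48829/69419 ≈ -0.70339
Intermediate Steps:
k = 8179 (k = -89 - 106*(-78) = -89 + 8268 = 8179)
(k + 40650)/(c - 34460) = (8179 + 40650)/(-34959 - 34460) = 48829/(-69419) = 48829*(-1/69419) = -48829/69419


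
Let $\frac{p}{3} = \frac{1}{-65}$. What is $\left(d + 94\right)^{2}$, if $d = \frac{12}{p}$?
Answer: $27556$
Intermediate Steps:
$p = - \frac{3}{65}$ ($p = \frac{3}{-65} = 3 \left(- \frac{1}{65}\right) = - \frac{3}{65} \approx -0.046154$)
$d = -260$ ($d = \frac{12}{- \frac{3}{65}} = 12 \left(- \frac{65}{3}\right) = -260$)
$\left(d + 94\right)^{2} = \left(-260 + 94\right)^{2} = \left(-166\right)^{2} = 27556$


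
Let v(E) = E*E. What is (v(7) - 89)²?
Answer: 1600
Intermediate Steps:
v(E) = E²
(v(7) - 89)² = (7² - 89)² = (49 - 89)² = (-40)² = 1600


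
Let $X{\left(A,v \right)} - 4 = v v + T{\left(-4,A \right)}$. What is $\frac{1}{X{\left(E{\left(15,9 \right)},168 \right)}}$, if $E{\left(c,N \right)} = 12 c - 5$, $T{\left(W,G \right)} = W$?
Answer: $\frac{1}{28224} \approx 3.5431 \cdot 10^{-5}$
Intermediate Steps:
$E{\left(c,N \right)} = -5 + 12 c$
$X{\left(A,v \right)} = v^{2}$ ($X{\left(A,v \right)} = 4 + \left(v v - 4\right) = 4 + \left(v^{2} - 4\right) = 4 + \left(-4 + v^{2}\right) = v^{2}$)
$\frac{1}{X{\left(E{\left(15,9 \right)},168 \right)}} = \frac{1}{168^{2}} = \frac{1}{28224}$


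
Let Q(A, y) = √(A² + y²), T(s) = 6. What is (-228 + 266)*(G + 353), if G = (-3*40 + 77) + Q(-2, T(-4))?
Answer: 11780 + 76*√10 ≈ 12020.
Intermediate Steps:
G = -43 + 2*√10 (G = (-3*40 + 77) + √((-2)² + 6²) = (-120 + 77) + √(4 + 36) = -43 + √40 = -43 + 2*√10 ≈ -36.675)
(-228 + 266)*(G + 353) = (-228 + 266)*((-43 + 2*√10) + 353) = 38*(310 + 2*√10) = 11780 + 76*√10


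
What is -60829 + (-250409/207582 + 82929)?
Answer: 4587311791/207582 ≈ 22099.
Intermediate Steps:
-60829 + (-250409/207582 + 82929) = -60829 + 17214317269/207582 = 4587311791/207582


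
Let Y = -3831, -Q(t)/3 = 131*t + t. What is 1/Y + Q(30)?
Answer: -45512281/3831 ≈ -11880.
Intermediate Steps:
Q(t) = -396*t (Q(t) = -3*(131*t + t) = -396*t)
1/Y + Q(30) = 1/(-3831) - 396*30 = -1/3831 - 11880 = -45512281/3831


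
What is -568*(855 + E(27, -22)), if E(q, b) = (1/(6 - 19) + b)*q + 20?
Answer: -2059568/13 ≈ -1.5843e+5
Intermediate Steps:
E(q, b) = 20 + q*(-1/13 + b) (E(q, b) = (1/(-13) + b)*q + 20 = (-1/13 + b)*q + 20 = q*(-1/13 + b) + 20 = 20 + q*(-1/13 + b))
-568*(855 + E(27, -22)) = -568*(855 + (20 - 1/13*27 - 22*27)) = -568*(855 + (20 - 27/13 - 594)) = -568*(855 - 7489/13) = -568*3626/13 = -2059568/13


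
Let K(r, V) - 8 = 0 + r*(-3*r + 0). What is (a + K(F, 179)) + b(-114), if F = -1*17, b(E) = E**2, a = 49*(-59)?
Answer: 9246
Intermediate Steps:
a = -2891
F = -17
K(r, V) = 8 - 3*r**2 (K(r, V) = 8 + (0 + r*(-3*r + 0)) = 8 + (0 + r*(-3*r)) = 8 + (0 - 3*r**2) = 8 - 3*r**2)
(a + K(F, 179)) + b(-114) = (-2891 + (8 - 3*(-17)**2)) + (-114)**2 = (-2891 + (8 - 3*289)) + 12996 = (-2891 + (8 - 867)) + 12996 = (-2891 - 859) + 12996 = -3750 + 12996 = 9246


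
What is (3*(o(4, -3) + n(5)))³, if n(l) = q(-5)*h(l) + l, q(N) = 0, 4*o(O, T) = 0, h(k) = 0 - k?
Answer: 3375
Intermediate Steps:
h(k) = -k
o(O, T) = 0 (o(O, T) = (¼)*0 = 0)
n(l) = l (n(l) = 0*(-l) + l = 0 + l = l)
(3*(o(4, -3) + n(5)))³ = (3*(0 + 5))³ = (3*5)³ = 15³ = 3375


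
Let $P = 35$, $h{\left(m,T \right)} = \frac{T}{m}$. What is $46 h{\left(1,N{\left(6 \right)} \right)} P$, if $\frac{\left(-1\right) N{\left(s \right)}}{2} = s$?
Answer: $-19320$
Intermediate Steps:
$N{\left(s \right)} = - 2 s$
$46 h{\left(1,N{\left(6 \right)} \right)} P = 46 \frac{\left(-2\right) 6}{1} \cdot 35 = 46 \left(\left(-12\right) 1\right) 35 = 46 \left(-12\right) 35 = \left(-552\right) 35 = -19320$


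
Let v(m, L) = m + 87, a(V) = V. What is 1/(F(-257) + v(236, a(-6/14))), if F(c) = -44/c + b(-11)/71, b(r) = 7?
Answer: 18247/5898704 ≈ 0.0030934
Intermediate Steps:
v(m, L) = 87 + m
F(c) = 7/71 - 44/c (F(c) = -44/c + 7/71 = 7/71 - 44/c)
1/(F(-257) + v(236, a(-6/14))) = 1/((7/71 - 44/(-257)) + (87 + 236)) = 1/((7/71 - 44*(-1/257)) + 323) = 1/((7/71 + 44/257) + 323) = 1/(4923/18247 + 323) = 1/(5898704/18247) = 18247/5898704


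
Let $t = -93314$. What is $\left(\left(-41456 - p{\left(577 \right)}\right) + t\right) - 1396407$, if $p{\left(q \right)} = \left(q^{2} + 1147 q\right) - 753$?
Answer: $-2525172$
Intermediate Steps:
$p{\left(q \right)} = -753 + q^{2} + 1147 q$
$\left(\left(-41456 - p{\left(577 \right)}\right) + t\right) - 1396407 = \left(\left(-41456 - \left(-753 + 577^{2} + 1147 \cdot 577\right)\right) - 93314\right) - 1396407 = \left(\left(-41456 - \left(-753 + 332929 + 661819\right)\right) - 93314\right) - 1396407 = \left(\left(-41456 - 993995\right) - 93314\right) - 1396407 = \left(-1035451 - 93314\right) - 1396407 = -1128765 - 1396407 = -2525172$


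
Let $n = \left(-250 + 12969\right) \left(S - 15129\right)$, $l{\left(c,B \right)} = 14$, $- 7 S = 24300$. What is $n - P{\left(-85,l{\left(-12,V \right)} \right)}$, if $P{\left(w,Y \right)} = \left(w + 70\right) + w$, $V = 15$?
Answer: $-236578751$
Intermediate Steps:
$S = - \frac{24300}{7}$ ($S = \left(- \frac{1}{7}\right) 24300 = - \frac{24300}{7} \approx -3471.4$)
$P{\left(w,Y \right)} = 70 + 2 w$ ($P{\left(w,Y \right)} = \left(70 + w\right) + w = 70 + 2 w$)
$n = -236578851$ ($n = \left(-250 + 12969\right) \left(- \frac{24300}{7} - 15129\right) = 12719 \left(- \frac{130203}{7}\right) = -236578851$)
$n - P{\left(-85,l{\left(-12,V \right)} \right)} = -236578851 - \left(70 + 2 \left(-85\right)\right) = -236578851 - \left(70 - 170\right) = -236578851 - -100 = -236578851 + 100 = -236578751$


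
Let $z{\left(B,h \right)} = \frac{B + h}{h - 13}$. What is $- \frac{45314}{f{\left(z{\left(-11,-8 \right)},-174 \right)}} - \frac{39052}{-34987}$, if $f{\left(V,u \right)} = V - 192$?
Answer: $\frac{33450134954}{140402831} \approx 238.24$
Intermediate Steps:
$z{\left(B,h \right)} = \frac{B + h}{-13 + h}$
$f{\left(V,u \right)} = -192 + V$
$- \frac{45314}{f{\left(z{\left(-11,-8 \right)},-174 \right)}} - \frac{39052}{-34987} = - \frac{45314}{-192 + \frac{-11 - 8}{-13 - 8}} - \frac{39052}{-34987} = - \frac{45314}{-192 + \frac{1}{-21} \left(-19\right)} - - \frac{39052}{34987} = - \frac{45314}{-192 - - \frac{19}{21}} + \frac{39052}{34987} = - \frac{45314}{-192 + \frac{19}{21}} + \frac{39052}{34987} = - \frac{45314}{- \frac{4013}{21}} + \frac{39052}{34987} = \left(-45314\right) \left(- \frac{21}{4013}\right) + \frac{39052}{34987} = \frac{951594}{4013} + \frac{39052}{34987} = \frac{33450134954}{140402831}$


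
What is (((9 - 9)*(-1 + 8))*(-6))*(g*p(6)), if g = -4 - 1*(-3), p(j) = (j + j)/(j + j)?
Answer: 0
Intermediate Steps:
p(j) = 1 (p(j) = (2*j)/((2*j)) = (2*j)*(1/(2*j)) = 1)
g = -1 (g = -4 + 3 = -1)
(((9 - 9)*(-1 + 8))*(-6))*(g*p(6)) = (((9 - 9)*(-1 + 8))*(-6))*(-1*1) = ((0*7)*(-6))*(-1) = (0*(-6))*(-1) = 0*(-1) = 0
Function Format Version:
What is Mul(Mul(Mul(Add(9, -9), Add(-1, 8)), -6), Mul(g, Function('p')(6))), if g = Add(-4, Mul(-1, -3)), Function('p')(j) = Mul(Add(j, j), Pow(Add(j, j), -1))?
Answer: 0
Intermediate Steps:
Function('p')(j) = 1 (Function('p')(j) = Mul(Mul(2, j), Pow(Mul(2, j), -1)) = Mul(Mul(2, j), Mul(Rational(1, 2), Pow(j, -1))) = 1)
g = -1 (g = Add(-4, 3) = -1)
Mul(Mul(Mul(Add(9, -9), Add(-1, 8)), -6), Mul(g, Function('p')(6))) = Mul(Mul(Mul(Add(9, -9), Add(-1, 8)), -6), Mul(-1, 1)) = Mul(Mul(Mul(0, 7), -6), -1) = Mul(Mul(0, -6), -1) = Mul(0, -1) = 0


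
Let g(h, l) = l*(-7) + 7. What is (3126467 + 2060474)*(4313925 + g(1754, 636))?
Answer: 22353018500680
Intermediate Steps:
g(h, l) = 7 - 7*l (g(h, l) = -7*l + 7 = 7 - 7*l)
(3126467 + 2060474)*(4313925 + g(1754, 636)) = (3126467 + 2060474)*(4313925 + (7 - 7*636)) = 5186941*(4313925 + (7 - 4452)) = 5186941*(4313925 - 4445) = 5186941*4309480 = 22353018500680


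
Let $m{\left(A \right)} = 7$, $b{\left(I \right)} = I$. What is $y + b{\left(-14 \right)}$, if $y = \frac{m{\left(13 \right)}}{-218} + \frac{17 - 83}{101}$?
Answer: $- \frac{323347}{22018} \approx -14.686$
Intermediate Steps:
$y = - \frac{15095}{22018}$ ($y = \frac{7}{-218} + \frac{17 - 83}{101} = 7 \left(- \frac{1}{218}\right) + \left(17 - 83\right) \frac{1}{101} = - \frac{7}{218} - \frac{66}{101} = - \frac{15095}{22018} \approx -0.68558$)
$y + b{\left(-14 \right)} = - \frac{15095}{22018} - 14 = - \frac{323347}{22018}$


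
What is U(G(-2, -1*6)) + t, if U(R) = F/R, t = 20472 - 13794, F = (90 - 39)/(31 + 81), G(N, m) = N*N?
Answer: 2991795/448 ≈ 6678.1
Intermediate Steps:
G(N, m) = N²
F = 51/112 ≈ 0.45536
t = 6678
U(R) = 51/(112*R)
U(G(-2, -1*6)) + t = 51/(112*((-2)²)) + 6678 = (51/112)/4 + 6678 = (51/112)*(¼) + 6678 = 51/448 + 6678 = 2991795/448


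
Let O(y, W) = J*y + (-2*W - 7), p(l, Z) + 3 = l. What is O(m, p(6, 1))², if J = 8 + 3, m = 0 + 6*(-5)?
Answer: 117649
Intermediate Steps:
p(l, Z) = -3 + l
m = -30 (m = 0 - 30 = -30)
J = 11
O(y, W) = -7 - 2*W + 11*y (O(y, W) = 11*y + (-2*W - 7) = 11*y + (-7 - 2*W) = -7 - 2*W + 11*y)
O(m, p(6, 1))² = (-7 - 2*(-3 + 6) + 11*(-30))² = (-7 - 2*3 - 330)² = (-7 - 6 - 330)² = (-343)² = 117649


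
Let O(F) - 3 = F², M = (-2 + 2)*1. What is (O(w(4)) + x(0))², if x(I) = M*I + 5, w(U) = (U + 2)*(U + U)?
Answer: 5345344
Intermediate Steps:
M = 0 (M = 0*1 = 0)
w(U) = 2*U*(2 + U) (w(U) = (2 + U)*(2*U) = 2*U*(2 + U))
x(I) = 5 (x(I) = 0*I + 5 = 0 + 5 = 5)
O(F) = 3 + F²
(O(w(4)) + x(0))² = ((3 + (2*4*(2 + 4))²) + 5)² = ((3 + (2*4*6)²) + 5)² = ((3 + 48²) + 5)² = ((3 + 2304) + 5)² = (2307 + 5)² = 2312² = 5345344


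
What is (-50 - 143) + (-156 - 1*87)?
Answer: -436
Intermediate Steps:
(-50 - 143) + (-156 - 1*87) = -193 + (-156 - 87) = -193 - 243 = -436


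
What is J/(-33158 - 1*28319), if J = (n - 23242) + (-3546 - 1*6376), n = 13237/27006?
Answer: 127944821/237178266 ≈ 0.53945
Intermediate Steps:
n = 1891/3858 (n = 13237*(1/27006) = 1891/3858 ≈ 0.49015)
J = -127944821/3858 (J = (1891/3858 - 23242) + (-3546 - 1*6376) = -89665745/3858 + (-3546 - 6376) = -89665745/3858 - 9922 = -127944821/3858 ≈ -33164.)
J/(-33158 - 1*28319) = -127944821/(3858*(-33158 - 1*28319)) = -127944821/(3858*(-33158 - 28319)) = -127944821/3858/(-61477) = -127944821/3858*(-1/61477) = 127944821/237178266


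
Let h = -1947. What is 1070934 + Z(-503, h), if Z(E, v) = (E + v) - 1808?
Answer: 1066676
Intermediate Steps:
Z(E, v) = -1808 + E + v
1070934 + Z(-503, h) = 1070934 + (-1808 - 503 - 1947) = 1070934 - 4258 = 1066676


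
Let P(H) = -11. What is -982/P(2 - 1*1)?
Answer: 982/11 ≈ 89.273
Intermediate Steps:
-982/P(2 - 1*1) = -982/(-11) = -982*(-1/11) = 982/11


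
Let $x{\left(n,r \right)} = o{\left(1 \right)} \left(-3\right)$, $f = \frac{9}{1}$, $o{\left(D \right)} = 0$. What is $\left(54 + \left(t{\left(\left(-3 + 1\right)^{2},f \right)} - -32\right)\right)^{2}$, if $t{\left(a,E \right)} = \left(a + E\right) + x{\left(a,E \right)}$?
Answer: $9801$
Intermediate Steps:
$f = 9$ ($f = 9 \cdot 1 = 9$)
$x{\left(n,r \right)} = 0$ ($x{\left(n,r \right)} = 0 \left(-3\right) = 0$)
$t{\left(a,E \right)} = E + a$ ($t{\left(a,E \right)} = \left(a + E\right) + 0 = \left(E + a\right) + 0 = E + a$)
$\left(54 + \left(t{\left(\left(-3 + 1\right)^{2},f \right)} - -32\right)\right)^{2} = \left(54 + \left(\left(9 + \left(-3 + 1\right)^{2}\right) - -32\right)\right)^{2} = \left(54 + \left(\left(9 + \left(-2\right)^{2}\right) + 32\right)\right)^{2} = \left(54 + \left(\left(9 + 4\right) + 32\right)\right)^{2} = \left(54 + \left(13 + 32\right)\right)^{2} = \left(54 + 45\right)^{2} = 99^{2} = 9801$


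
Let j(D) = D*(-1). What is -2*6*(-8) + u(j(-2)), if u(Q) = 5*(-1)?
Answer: 91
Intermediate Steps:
j(D) = -D
u(Q) = -5
-2*6*(-8) + u(j(-2)) = -2*6*(-8) - 5 = -12*(-8) - 5 = 96 - 5 = 91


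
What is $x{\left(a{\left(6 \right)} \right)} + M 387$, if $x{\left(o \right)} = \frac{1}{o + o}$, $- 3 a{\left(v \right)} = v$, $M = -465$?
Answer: $- \frac{719821}{4} \approx -1.7996 \cdot 10^{5}$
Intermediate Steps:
$a{\left(v \right)} = - \frac{v}{3}$
$x{\left(o \right)} = \frac{1}{2 o}$
$x{\left(a{\left(6 \right)} \right)} + M 387 = \frac{1}{2 \left(\left(- \frac{1}{3}\right) 6\right)} - 179955 = \frac{1}{2 \left(-2\right)} - 179955 = \frac{1}{2} \left(- \frac{1}{2}\right) - 179955 = - \frac{1}{4} - 179955 = - \frac{719821}{4}$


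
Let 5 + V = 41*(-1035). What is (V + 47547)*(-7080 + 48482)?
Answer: 211440014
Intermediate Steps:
V = -42440 (V = -5 + 41*(-1035) = -5 - 42435 = -42440)
(V + 47547)*(-7080 + 48482) = (-42440 + 47547)*(-7080 + 48482) = 5107*41402 = 211440014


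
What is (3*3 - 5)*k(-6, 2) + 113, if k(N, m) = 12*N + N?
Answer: -199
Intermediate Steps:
k(N, m) = 13*N
(3*3 - 5)*k(-6, 2) + 113 = (3*3 - 5)*(13*(-6)) + 113 = (9 - 5)*(-78) + 113 = 4*(-78) + 113 = -312 + 113 = -199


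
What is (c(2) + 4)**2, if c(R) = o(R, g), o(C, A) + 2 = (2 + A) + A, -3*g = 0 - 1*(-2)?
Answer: 64/9 ≈ 7.1111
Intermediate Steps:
g = -2/3 (g = -(0 - 1*(-2))/3 = -(0 + 2)/3 = -1/3*2 = -2/3 ≈ -0.66667)
o(C, A) = 2*A (o(C, A) = -2 + ((2 + A) + A) = -2 + (2 + 2*A) = 2*A)
c(R) = -4/3 (c(R) = 2*(-2/3) = -4/3)
(c(2) + 4)**2 = (-4/3 + 4)**2 = (8/3)**2 = 64/9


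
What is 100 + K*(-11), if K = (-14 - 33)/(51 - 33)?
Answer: 2317/18 ≈ 128.72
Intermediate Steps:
K = -47/18 ≈ -2.6111
100 + K*(-11) = 100 - 47/18*(-11) = 100 + 517/18 = 2317/18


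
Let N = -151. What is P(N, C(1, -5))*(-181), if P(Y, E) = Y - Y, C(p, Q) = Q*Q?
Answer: 0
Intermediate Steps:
C(p, Q) = Q²
P(Y, E) = 0
P(N, C(1, -5))*(-181) = 0*(-181) = 0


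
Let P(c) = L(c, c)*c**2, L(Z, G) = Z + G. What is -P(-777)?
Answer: 938194866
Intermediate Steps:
L(Z, G) = G + Z
P(c) = 2*c**3 (P(c) = (c + c)*c**2 = (2*c)*c**2 = 2*c**3)
-P(-777) = -2*(-777)**3 = -2*(-469097433) = -1*(-938194866) = 938194866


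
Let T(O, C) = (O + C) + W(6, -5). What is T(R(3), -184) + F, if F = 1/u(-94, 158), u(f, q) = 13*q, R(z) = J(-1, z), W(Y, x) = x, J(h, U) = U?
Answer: -382043/2054 ≈ -186.00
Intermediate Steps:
R(z) = z
T(O, C) = -5 + C + O (T(O, C) = (O + C) - 5 = (C + O) - 5 = -5 + C + O)
F = 1/2054 (F = 1/(13*158) = 1/2054 ≈ 0.00048685)
T(R(3), -184) + F = (-5 - 184 + 3) + 1/2054 = -186 + 1/2054 = -382043/2054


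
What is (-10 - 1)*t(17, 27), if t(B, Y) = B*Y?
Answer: -5049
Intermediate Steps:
(-10 - 1)*t(17, 27) = (-10 - 1)*(17*27) = -11*459 = -5049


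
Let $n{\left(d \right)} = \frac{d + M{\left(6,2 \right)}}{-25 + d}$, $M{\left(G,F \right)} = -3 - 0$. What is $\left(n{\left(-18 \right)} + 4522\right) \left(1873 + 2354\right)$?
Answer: $\frac{822012009}{43} \approx 1.9117 \cdot 10^{7}$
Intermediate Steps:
$M{\left(G,F \right)} = -3$ ($M{\left(G,F \right)} = -3 + 0 = -3$)
$n{\left(d \right)} = \frac{-3 + d}{-25 + d}$ ($n{\left(d \right)} = \frac{d - 3}{-25 + d} = \frac{-3 + d}{-25 + d}$)
$\left(n{\left(-18 \right)} + 4522\right) \left(1873 + 2354\right) = \left(\frac{-3 - 18}{-25 - 18} + 4522\right) \left(1873 + 2354\right) = \left(\frac{1}{-43} \left(-21\right) + 4522\right) 4227 = \left(\left(- \frac{1}{43}\right) \left(-21\right) + 4522\right) 4227 = \left(\frac{21}{43} + 4522\right) 4227 = \frac{194467}{43} \cdot 4227 = \frac{822012009}{43}$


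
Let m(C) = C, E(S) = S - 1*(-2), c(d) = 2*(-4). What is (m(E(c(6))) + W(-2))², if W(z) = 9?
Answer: 9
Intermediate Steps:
c(d) = -8
E(S) = 2 + S (E(S) = S + 2 = 2 + S)
(m(E(c(6))) + W(-2))² = ((2 - 8) + 9)² = (-6 + 9)² = 3² = 9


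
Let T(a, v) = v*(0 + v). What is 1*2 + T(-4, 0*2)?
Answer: 2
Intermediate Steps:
T(a, v) = v**2 (T(a, v) = v*v = v**2)
1*2 + T(-4, 0*2) = 1*2 + (0*2)**2 = 2 + 0**2 = 2 + 0 = 2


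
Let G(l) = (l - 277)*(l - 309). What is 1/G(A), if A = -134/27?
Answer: 729/64535401 ≈ 1.1296e-5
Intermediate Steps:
A = -134/27 (A = -134*1/27 = -134/27 ≈ -4.9630)
G(l) = (-309 + l)*(-277 + l) (G(l) = (-277 + l)*(-309 + l) = (-309 + l)*(-277 + l))
1/G(A) = 1/(85593 + (-134/27)² - 586*(-134/27)) = 1/(85593 + 17956/729 + 78524/27) = 1/(64535401/729) = 729/64535401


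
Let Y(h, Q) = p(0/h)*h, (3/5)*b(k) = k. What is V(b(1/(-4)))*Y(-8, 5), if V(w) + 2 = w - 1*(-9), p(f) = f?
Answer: 0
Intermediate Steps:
b(k) = 5*k/3
Y(h, Q) = 0 (Y(h, Q) = (0/h)*h = 0*h = 0)
V(w) = 7 + w (V(w) = -2 + (w - 1*(-9)) = -2 + (w + 9) = -2 + (9 + w) = 7 + w)
V(b(1/(-4)))*Y(-8, 5) = (7 + (5/3)/(-4))*0 = (7 + (5/3)*(-¼))*0 = (7 - 5/12)*0 = (79/12)*0 = 0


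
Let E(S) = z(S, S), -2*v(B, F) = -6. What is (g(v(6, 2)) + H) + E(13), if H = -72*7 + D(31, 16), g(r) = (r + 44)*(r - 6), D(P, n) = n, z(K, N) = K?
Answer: -616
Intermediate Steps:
v(B, F) = 3 (v(B, F) = -½*(-6) = 3)
E(S) = S
g(r) = (-6 + r)*(44 + r) (g(r) = (44 + r)*(-6 + r) = (-6 + r)*(44 + r))
H = -488 (H = -72*7 + 16 = -504 + 16 = -488)
(g(v(6, 2)) + H) + E(13) = ((-264 + 3² + 38*3) - 488) + 13 = ((-264 + 9 + 114) - 488) + 13 = (-141 - 488) + 13 = -629 + 13 = -616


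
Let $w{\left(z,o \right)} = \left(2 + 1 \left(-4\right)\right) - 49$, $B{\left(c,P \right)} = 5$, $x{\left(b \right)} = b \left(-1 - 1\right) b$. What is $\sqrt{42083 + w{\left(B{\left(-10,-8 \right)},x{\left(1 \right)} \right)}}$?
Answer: $4 \sqrt{2627} \approx 205.02$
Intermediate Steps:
$x{\left(b \right)} = - 2 b^{2}$ ($x{\left(b \right)} = b \left(-2\right) b = - 2 b b = - 2 b^{2}$)
$w{\left(z,o \right)} = -51$ ($w{\left(z,o \right)} = \left(2 - 4\right) - 49 = -2 - 49 = -51$)
$\sqrt{42083 + w{\left(B{\left(-10,-8 \right)},x{\left(1 \right)} \right)}} = \sqrt{42083 - 51} = \sqrt{42032} = 4 \sqrt{2627}$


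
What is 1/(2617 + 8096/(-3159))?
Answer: 3159/8259007 ≈ 0.00038249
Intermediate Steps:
1/(2617 + 8096/(-3159)) = 1/(2617 + 8096*(-1/3159)) = 1/(2617 - 8096/3159) = 1/(8259007/3159) = 3159/8259007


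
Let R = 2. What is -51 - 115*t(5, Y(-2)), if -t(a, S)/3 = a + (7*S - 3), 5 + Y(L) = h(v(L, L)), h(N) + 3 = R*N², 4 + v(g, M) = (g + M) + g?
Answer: 464319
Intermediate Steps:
v(g, M) = -4 + M + 2*g (v(g, M) = -4 + ((g + M) + g) = -4 + ((M + g) + g) = -4 + (M + 2*g) = -4 + M + 2*g)
h(N) = -3 + 2*N²
Y(L) = -8 + 2*(-4 + 3*L)² (Y(L) = -5 + (-3 + 2*(-4 + L + 2*L)²) = -5 + (-3 + 2*(-4 + 3*L)²) = -8 + 2*(-4 + 3*L)²)
t(a, S) = 9 - 21*S - 3*a (t(a, S) = -3*(a + (7*S - 3)) = -3*(a + (-3 + 7*S)) = -3*(-3 + a + 7*S) = 9 - 21*S - 3*a)
-51 - 115*t(5, Y(-2)) = -51 - 115*(9 - 21*(-8 + 2*(-4 + 3*(-2))²) - 3*5) = -51 - 115*(9 - 21*(-8 + 2*(-4 - 6)²) - 15) = -51 - 115*(9 - 21*(-8 + 2*(-10)²) - 15) = -51 - 115*(9 - 21*(-8 + 2*100) - 15) = -51 - 115*(9 - 21*(-8 + 200) - 15) = -51 - 115*(9 - 21*192 - 15) = -51 - 115*(9 - 4032 - 15) = -51 - 115*(-4038) = -51 + 464370 = 464319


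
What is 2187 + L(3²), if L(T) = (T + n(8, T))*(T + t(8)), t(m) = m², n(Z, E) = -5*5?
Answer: 1019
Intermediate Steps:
n(Z, E) = -25
L(T) = (-25 + T)*(64 + T) (L(T) = (T - 25)*(T + 8²) = (-25 + T)*(T + 64) = (-25 + T)*(64 + T))
2187 + L(3²) = 2187 + (-1600 + (3²)² + 39*3²) = 2187 + (-1600 + 9² + 39*9) = 2187 + (-1600 + 81 + 351) = 2187 - 1168 = 1019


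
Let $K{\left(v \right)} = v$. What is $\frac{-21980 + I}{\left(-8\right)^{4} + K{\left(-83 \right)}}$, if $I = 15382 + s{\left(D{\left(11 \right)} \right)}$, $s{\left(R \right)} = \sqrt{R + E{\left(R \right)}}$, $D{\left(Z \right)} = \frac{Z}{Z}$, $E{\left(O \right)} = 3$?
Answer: $- \frac{6596}{4013} \approx -1.6437$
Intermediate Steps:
$D{\left(Z \right)} = 1$
$s{\left(R \right)} = \sqrt{3 + R}$ ($s{\left(R \right)} = \sqrt{R + 3} = \sqrt{3 + R}$)
$I = 15384$ ($I = 15382 + \sqrt{3 + 1} = 15382 + \sqrt{4} = 15382 + 2 = 15384$)
$\frac{-21980 + I}{\left(-8\right)^{4} + K{\left(-83 \right)}} = \frac{-21980 + 15384}{\left(-8\right)^{4} - 83} = - \frac{6596}{4096 - 83} = - \frac{6596}{4013}$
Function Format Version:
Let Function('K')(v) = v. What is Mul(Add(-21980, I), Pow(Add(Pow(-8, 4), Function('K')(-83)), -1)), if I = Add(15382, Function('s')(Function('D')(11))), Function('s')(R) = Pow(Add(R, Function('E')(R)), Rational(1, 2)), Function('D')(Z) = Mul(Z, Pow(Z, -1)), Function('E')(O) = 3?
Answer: Rational(-6596, 4013) ≈ -1.6437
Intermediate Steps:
Function('D')(Z) = 1
Function('s')(R) = Pow(Add(3, R), Rational(1, 2)) (Function('s')(R) = Pow(Add(R, 3), Rational(1, 2)) = Pow(Add(3, R), Rational(1, 2)))
I = 15384 (I = Add(15382, Pow(Add(3, 1), Rational(1, 2))) = Add(15382, Pow(4, Rational(1, 2))) = Add(15382, 2) = 15384)
Mul(Add(-21980, I), Pow(Add(Pow(-8, 4), Function('K')(-83)), -1)) = Mul(Add(-21980, 15384), Pow(Add(Pow(-8, 4), -83), -1)) = Mul(-6596, Pow(Add(4096, -83), -1)) = Mul(-6596, Pow(4013, -1)) = Mul(-6596, Rational(1, 4013)) = Rational(-6596, 4013)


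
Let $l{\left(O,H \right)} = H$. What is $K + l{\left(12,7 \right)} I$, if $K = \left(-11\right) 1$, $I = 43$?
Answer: $290$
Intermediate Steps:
$K = -11$
$K + l{\left(12,7 \right)} I = -11 + 7 \cdot 43 = -11 + 301 = 290$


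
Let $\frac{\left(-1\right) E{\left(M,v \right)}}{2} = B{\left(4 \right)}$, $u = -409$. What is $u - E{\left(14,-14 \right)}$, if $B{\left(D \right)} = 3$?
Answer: $-403$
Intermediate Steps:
$E{\left(M,v \right)} = -6$ ($E{\left(M,v \right)} = \left(-2\right) 3 = -6$)
$u - E{\left(14,-14 \right)} = -409 - -6 = -409 + 6 = -403$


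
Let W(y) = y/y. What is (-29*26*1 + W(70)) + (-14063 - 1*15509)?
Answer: -30325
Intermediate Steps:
W(y) = 1
(-29*26*1 + W(70)) + (-14063 - 1*15509) = (-29*26*1 + 1) + (-14063 - 1*15509) = (-754*1 + 1) + (-14063 - 15509) = (-754 + 1) - 29572 = -753 - 29572 = -30325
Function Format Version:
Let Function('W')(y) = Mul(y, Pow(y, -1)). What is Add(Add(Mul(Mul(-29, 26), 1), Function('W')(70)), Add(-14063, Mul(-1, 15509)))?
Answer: -30325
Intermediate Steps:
Function('W')(y) = 1
Add(Add(Mul(Mul(-29, 26), 1), Function('W')(70)), Add(-14063, Mul(-1, 15509))) = Add(Add(Mul(Mul(-29, 26), 1), 1), Add(-14063, Mul(-1, 15509))) = Add(Add(Mul(-754, 1), 1), Add(-14063, -15509)) = Add(Add(-754, 1), -29572) = Add(-753, -29572) = -30325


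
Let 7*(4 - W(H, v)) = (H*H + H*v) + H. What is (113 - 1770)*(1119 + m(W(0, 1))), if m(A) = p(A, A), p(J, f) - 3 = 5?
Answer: -1867439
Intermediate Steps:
p(J, f) = 8 (p(J, f) = 3 + 5 = 8)
W(H, v) = 4 - H/7 - H²/7 - H*v/7 (W(H, v) = 4 - ((H*H + H*v) + H)/7 = 4 - ((H² + H*v) + H)/7 = 4 - (H + H² + H*v)/7 = 4 + (-H/7 - H²/7 - H*v/7) = 4 - H/7 - H²/7 - H*v/7)
m(A) = 8
(113 - 1770)*(1119 + m(W(0, 1))) = (113 - 1770)*(1119 + 8) = -1657*1127 = -1867439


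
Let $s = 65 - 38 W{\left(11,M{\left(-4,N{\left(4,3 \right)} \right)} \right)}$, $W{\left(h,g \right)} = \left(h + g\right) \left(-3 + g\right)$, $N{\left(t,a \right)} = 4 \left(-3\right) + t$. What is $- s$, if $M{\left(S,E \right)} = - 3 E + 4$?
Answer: $36985$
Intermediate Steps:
$N{\left(t,a \right)} = -12 + t$
$M{\left(S,E \right)} = 4 - 3 E$
$W{\left(h,g \right)} = \left(-3 + g\right) \left(g + h\right)$ ($W{\left(h,g \right)} = \left(g + h\right) \left(-3 + g\right) = \left(-3 + g\right) \left(g + h\right)$)
$s = -36985$ ($s = 65 - 38 \left(\left(4 - 3 \left(-12 + 4\right)\right)^{2} - 3 \left(4 - 3 \left(-12 + 4\right)\right) - 33 + \left(4 - 3 \left(-12 + 4\right)\right) 11\right) = 65 - 38 \left(\left(4 - -24\right)^{2} - 3 \left(4 - -24\right) - 33 + \left(4 - -24\right) 11\right) = 65 - 38 \left(\left(4 + 24\right)^{2} - 3 \left(4 + 24\right) - 33 + \left(4 + 24\right) 11\right) = 65 - 38 \left(28^{2} - 84 - 33 + 28 \cdot 11\right) = 65 - 38 \left(784 - 84 - 33 + 308\right) = 65 - 37050 = -36985$)
$- s = \left(-1\right) \left(-36985\right) = 36985$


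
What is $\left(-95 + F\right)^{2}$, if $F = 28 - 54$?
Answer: $14641$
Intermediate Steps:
$F = -26$ ($F = 28 - 54 = -26$)
$\left(-95 + F\right)^{2} = \left(-95 - 26\right)^{2} = \left(-121\right)^{2} = 14641$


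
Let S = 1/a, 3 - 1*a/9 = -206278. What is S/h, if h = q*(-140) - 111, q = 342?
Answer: -1/89096683239 ≈ -1.1224e-11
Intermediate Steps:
a = 1856529 (a = 27 - 9*(-206278) = 27 + 1856502 = 1856529)
S = 1/1856529 ≈ 5.3864e-7
h = -47991 (h = 342*(-140) - 111 = -47880 - 111 = -47991)
S/h = (1/1856529)/(-47991) = (1/1856529)*(-1/47991) = -1/89096683239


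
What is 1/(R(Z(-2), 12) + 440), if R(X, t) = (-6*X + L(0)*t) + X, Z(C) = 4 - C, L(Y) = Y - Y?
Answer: 1/410 ≈ 0.0024390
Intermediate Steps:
L(Y) = 0
R(X, t) = -5*X (R(X, t) = (-6*X + 0*t) + X = (-6*X + 0) + X = -6*X + X = -5*X)
1/(R(Z(-2), 12) + 440) = 1/(-5*(4 - 1*(-2)) + 440) = 1/(-5*(4 + 2) + 440) = 1/(-5*6 + 440) = 1/(-30 + 440) = 1/410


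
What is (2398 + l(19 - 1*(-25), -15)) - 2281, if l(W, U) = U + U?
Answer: 87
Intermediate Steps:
l(W, U) = 2*U
(2398 + l(19 - 1*(-25), -15)) - 2281 = (2398 + 2*(-15)) - 2281 = (2398 - 30) - 2281 = 2368 - 2281 = 87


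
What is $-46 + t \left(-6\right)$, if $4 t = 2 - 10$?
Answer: $-34$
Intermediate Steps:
$t = -2$ ($t = \frac{2 - 10}{4} = \frac{1}{4} \left(-8\right) = -2$)
$-46 + t \left(-6\right) = -46 - -12 = -46 + 12 = -34$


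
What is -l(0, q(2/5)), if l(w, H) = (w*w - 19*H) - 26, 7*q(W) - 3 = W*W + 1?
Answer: 6526/175 ≈ 37.291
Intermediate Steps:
q(W) = 4/7 + W²/7 (q(W) = 3/7 + (W*W + 1)/7 = 3/7 + (W² + 1)/7 = 3/7 + (1 + W²)/7 = 3/7 + (⅐ + W²/7) = 4/7 + W²/7)
l(w, H) = -26 + w² - 19*H (l(w, H) = (w² - 19*H) - 26 = -26 + w² - 19*H)
-l(0, q(2/5)) = -(-26 + 0² - 19*(4/7 + (2/5)²/7)) = -(-26 + 0 - 19*(4/7 + (2*(⅕))²/7)) = -(-26 + 0 - 19*(4/7 + (⅖)²/7)) = -(-26 + 0 - 19*(4/7 + (⅐)*(4/25))) = -(-26 + 0 - 19*(4/7 + 4/175)) = -(-26 + 0 - 19*104/175) = -(-26 + 0 - 1976/175) = -1*(-6526/175) = 6526/175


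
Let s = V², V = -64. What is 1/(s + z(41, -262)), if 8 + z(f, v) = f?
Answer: 1/4129 ≈ 0.00024219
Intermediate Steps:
z(f, v) = -8 + f
s = 4096 (s = (-64)² = 4096)
1/(s + z(41, -262)) = 1/(4096 + (-8 + 41)) = 1/(4096 + 33) = 1/4129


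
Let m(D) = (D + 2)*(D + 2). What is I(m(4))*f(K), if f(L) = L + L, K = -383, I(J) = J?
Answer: -27576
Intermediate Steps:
m(D) = (2 + D)² (m(D) = (2 + D)*(2 + D) = (2 + D)²)
f(L) = 2*L
I(m(4))*f(K) = (2 + 4)²*(2*(-383)) = 6²*(-766) = 36*(-766) = -27576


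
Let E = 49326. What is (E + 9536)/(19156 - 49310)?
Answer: -29431/15077 ≈ -1.9520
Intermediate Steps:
(E + 9536)/(19156 - 49310) = (49326 + 9536)/(19156 - 49310) = 58862/(-30154) = 58862*(-1/30154) = -29431/15077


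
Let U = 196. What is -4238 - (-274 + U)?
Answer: -4160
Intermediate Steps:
-4238 - (-274 + U) = -4238 - (-274 + 196) = -4238 - 1*(-78) = -4238 + 78 = -4160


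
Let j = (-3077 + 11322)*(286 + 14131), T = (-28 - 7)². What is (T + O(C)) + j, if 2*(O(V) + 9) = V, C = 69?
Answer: 237738831/2 ≈ 1.1887e+8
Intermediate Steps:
O(V) = -9 + V/2
T = 1225 (T = (-35)² = 1225)
j = 118868165 (j = 8245*14417 = 118868165)
(T + O(C)) + j = (1225 + (-9 + (½)*69)) + 118868165 = (1225 + (-9 + 69/2)) + 118868165 = (1225 + 51/2) + 118868165 = 2501/2 + 118868165 = 237738831/2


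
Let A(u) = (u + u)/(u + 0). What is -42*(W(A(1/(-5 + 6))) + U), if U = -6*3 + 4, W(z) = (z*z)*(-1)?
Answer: 756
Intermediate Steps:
A(u) = 2 (A(u) = (2*u)/u = 2)
W(z) = -z² (W(z) = z²*(-1) = -z²)
U = -14 (U = -18 + 4 = -14)
-42*(W(A(1/(-5 + 6))) + U) = -42*(-1*2² - 14) = -42*(-1*4 - 14) = -42*(-4 - 14) = -42*(-18) = 756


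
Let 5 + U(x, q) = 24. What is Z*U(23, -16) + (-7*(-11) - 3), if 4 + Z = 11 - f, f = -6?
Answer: 321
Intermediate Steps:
U(x, q) = 19 (U(x, q) = -5 + 24 = 19)
Z = 13 (Z = -4 + (11 - 1*(-6)) = -4 + (11 + 6) = -4 + 17 = 13)
Z*U(23, -16) + (-7*(-11) - 3) = 13*19 + (-7*(-11) - 3) = 247 + (77 - 3) = 247 + 74 = 321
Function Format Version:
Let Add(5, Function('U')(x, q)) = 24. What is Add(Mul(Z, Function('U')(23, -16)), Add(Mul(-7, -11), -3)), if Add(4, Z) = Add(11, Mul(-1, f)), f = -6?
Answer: 321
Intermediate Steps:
Function('U')(x, q) = 19 (Function('U')(x, q) = Add(-5, 24) = 19)
Z = 13 (Z = Add(-4, Add(11, Mul(-1, -6))) = Add(-4, Add(11, 6)) = Add(-4, 17) = 13)
Add(Mul(Z, Function('U')(23, -16)), Add(Mul(-7, -11), -3)) = Add(Mul(13, 19), Add(Mul(-7, -11), -3)) = Add(247, Add(77, -3)) = Add(247, 74) = 321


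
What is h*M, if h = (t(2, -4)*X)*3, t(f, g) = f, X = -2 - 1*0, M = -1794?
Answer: 21528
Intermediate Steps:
X = -2 (X = -2 + 0 = -2)
h = -12 (h = (2*(-2))*3 = -4*3 = -12)
h*M = -12*(-1794) = 21528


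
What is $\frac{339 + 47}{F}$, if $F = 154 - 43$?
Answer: $\frac{386}{111} \approx 3.4775$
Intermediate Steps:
$F = 111$
$\frac{339 + 47}{F} = \frac{339 + 47}{111} = 386 \cdot \frac{1}{111} = \frac{386}{111}$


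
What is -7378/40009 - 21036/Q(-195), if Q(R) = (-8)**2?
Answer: -210525379/640144 ≈ -328.87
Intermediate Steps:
Q(R) = 64
-7378/40009 - 21036/Q(-195) = -7378/40009 - 21036/64 = -7378*1/40009 - 21036*1/64 = -7378/40009 - 5259/16 = -210525379/640144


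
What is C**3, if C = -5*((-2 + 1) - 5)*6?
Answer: 5832000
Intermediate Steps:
C = 180 (C = -5*(-1 - 5)*6 = -5*(-6)*6 = 30*6 = 180)
C**3 = 180**3 = 5832000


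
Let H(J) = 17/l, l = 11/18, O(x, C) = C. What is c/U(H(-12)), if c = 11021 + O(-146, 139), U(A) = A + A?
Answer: 3410/17 ≈ 200.59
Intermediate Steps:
l = 11/18 (l = 11*(1/18) = 11/18 ≈ 0.61111)
H(J) = 306/11 (H(J) = 17/(11/18) = 17*(18/11) = 306/11)
U(A) = 2*A
c = 11160 (c = 11021 + 139 = 11160)
c/U(H(-12)) = 11160/((2*(306/11))) = 11160/(612/11) = 11160*(11/612) = 3410/17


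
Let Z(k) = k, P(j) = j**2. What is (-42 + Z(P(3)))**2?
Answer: 1089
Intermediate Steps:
(-42 + Z(P(3)))**2 = (-42 + 3**2)**2 = (-42 + 9)**2 = (-33)**2 = 1089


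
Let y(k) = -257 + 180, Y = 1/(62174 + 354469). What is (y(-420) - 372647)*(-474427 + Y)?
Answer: 73675118826837440/416643 ≈ 1.7683e+11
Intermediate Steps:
Y = 1/416643 ≈ 2.4001e-6
y(k) = -77
(y(-420) - 372647)*(-474427 + Y) = (-77 - 372647)*(-474427 + 1/416643) = -372724*(-197666688560/416643) = 73675118826837440/416643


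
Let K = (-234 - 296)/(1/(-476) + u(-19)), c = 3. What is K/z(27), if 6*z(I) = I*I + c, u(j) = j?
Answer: 25228/110349 ≈ 0.22862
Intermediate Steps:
K = 50456/1809 (K = (-234 - 296)/(1/(-476) - 19) = -530/(-1/476 - 19) = -530/(-9045/476) = -530*(-476/9045) = 50456/1809 ≈ 27.892)
z(I) = ½ + I²/6 (z(I) = (I*I + 3)/6 = (I² + 3)/6 = (3 + I²)/6 = ½ + I²/6)
K/z(27) = 50456/(1809*(½ + (⅙)*27²)) = 50456/(1809*(½ + (⅙)*729)) = 50456/(1809*(½ + 243/2)) = (50456/1809)/122 = (50456/1809)*(1/122) = 25228/110349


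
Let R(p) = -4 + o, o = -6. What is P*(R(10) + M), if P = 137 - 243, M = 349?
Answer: -35934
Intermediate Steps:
R(p) = -10 (R(p) = -4 - 6 = -10)
P = -106
P*(R(10) + M) = -106*(-10 + 349) = -106*339 = -35934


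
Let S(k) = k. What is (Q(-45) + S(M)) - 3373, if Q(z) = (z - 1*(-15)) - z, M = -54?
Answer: -3412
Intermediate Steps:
Q(z) = 15 (Q(z) = (z + 15) - z = (15 + z) - z = 15)
(Q(-45) + S(M)) - 3373 = (15 - 54) - 3373 = -39 - 3373 = -3412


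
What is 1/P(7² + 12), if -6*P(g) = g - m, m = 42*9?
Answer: 6/317 ≈ 0.018927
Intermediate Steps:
m = 378
P(g) = 63 - g/6 (P(g) = -(g - 1*378)/6 = -(g - 378)/6 = -(-378 + g)/6 = 63 - g/6)
1/P(7² + 12) = 1/(63 - (7² + 12)/6) = 1/(63 - (49 + 12)/6) = 1/(63 - ⅙*61) = 1/(63 - 61/6) = 1/(317/6) = 6/317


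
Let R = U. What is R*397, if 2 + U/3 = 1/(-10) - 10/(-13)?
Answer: -206043/130 ≈ -1584.9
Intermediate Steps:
U = -519/130 (U = -6 + 3*(1/(-10) - 10/(-13)) = -6 + 3*(1*(-⅒) - 10*(-1/13)) = -6 + 3*(-⅒ + 10/13) = -6 + 3*(87/130) = -6 + 261/130 = -519/130 ≈ -3.9923)
R = -519/130 ≈ -3.9923
R*397 = -519/130*397 = -206043/130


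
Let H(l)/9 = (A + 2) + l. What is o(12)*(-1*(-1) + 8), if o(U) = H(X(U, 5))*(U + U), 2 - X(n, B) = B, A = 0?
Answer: -1944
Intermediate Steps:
X(n, B) = 2 - B
H(l) = 18 + 9*l (H(l) = 9*((0 + 2) + l) = 9*(2 + l) = 18 + 9*l)
o(U) = -18*U (o(U) = (18 + 9*(2 - 1*5))*(U + U) = (18 + 9*(2 - 5))*(2*U) = (18 + 9*(-3))*(2*U) = (18 - 27)*(2*U) = -18*U)
o(12)*(-1*(-1) + 8) = (-18*12)*(-1*(-1) + 8) = -216*(1 + 8) = -216*9 = -1944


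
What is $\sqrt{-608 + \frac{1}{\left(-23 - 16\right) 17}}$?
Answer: $\frac{i \sqrt{267258615}}{663} \approx 24.658 i$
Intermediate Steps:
$\sqrt{-608 + \frac{1}{\left(-23 - 16\right) 17}} = \sqrt{-608 + \frac{1}{\left(-39\right) 17}} = \sqrt{-608 + \frac{1}{-663}} = \sqrt{-608 - \frac{1}{663}} = \sqrt{- \frac{403105}{663}} = \frac{i \sqrt{267258615}}{663}$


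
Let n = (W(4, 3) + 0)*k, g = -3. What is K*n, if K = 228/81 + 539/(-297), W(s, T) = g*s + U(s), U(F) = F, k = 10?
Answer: -80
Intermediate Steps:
W(s, T) = -2*s (W(s, T) = -3*s + s = -2*s)
n = -80 (n = (-2*4 + 0)*10 = (-8 + 0)*10 = -8*10 = -80)
K = 1 (K = 228*(1/81) + 539*(-1/297) = 76/27 - 49/27 = 1)
K*n = 1*(-80) = -80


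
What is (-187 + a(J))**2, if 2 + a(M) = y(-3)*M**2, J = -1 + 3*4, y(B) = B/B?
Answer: 4624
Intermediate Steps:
y(B) = 1
J = 11 (J = -1 + 12 = 11)
a(M) = -2 + M**2 (a(M) = -2 + 1*M**2 = -2 + M**2)
(-187 + a(J))**2 = (-187 + (-2 + 11**2))**2 = (-187 + (-2 + 121))**2 = (-187 + 119)**2 = (-68)**2 = 4624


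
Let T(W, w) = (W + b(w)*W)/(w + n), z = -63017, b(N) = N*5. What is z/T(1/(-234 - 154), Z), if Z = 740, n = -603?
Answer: 3349731652/3701 ≈ 9.0509e+5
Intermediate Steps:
b(N) = 5*N
T(W, w) = (W + 5*W*w)/(-603 + w) (T(W, w) = (W + (5*w)*W)/(w - 603) = (W + 5*W*w)/(-603 + w))
z/T(1/(-234 - 154), Z) = -63017*(-603 + 740)*(-234 - 154)/(1 + 5*740) = -63017*(-53156/(1 + 3700)) = -63017/((-1/388*1/137*3701)) = -63017/(-3701/53156) = -63017*(-53156/3701) = 3349731652/3701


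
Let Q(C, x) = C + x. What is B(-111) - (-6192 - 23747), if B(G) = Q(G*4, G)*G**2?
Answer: -6808216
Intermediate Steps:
B(G) = 5*G**3 (B(G) = (G*4 + G)*G**2 = (4*G + G)*G**2 = (5*G)*G**2 = 5*G**3)
B(-111) - (-6192 - 23747) = 5*(-111)**3 - (-6192 - 23747) = 5*(-1367631) - 1*(-29939) = -6838155 + 29939 = -6808216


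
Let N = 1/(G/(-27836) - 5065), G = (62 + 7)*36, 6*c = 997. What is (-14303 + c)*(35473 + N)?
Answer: -35351999932560003/70495912 ≈ -5.0148e+8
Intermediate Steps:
c = 997/6 (c = (⅙)*997 = 997/6 ≈ 166.17)
G = 2484 (G = 69*36 = 2484)
N = -6959/35247956 (N = 1/(2484/(-27836) - 5065) = 1/(2484*(-1/27836) - 5065) = 1/(-621/6959 - 5065) = 1/(-35247956/6959) = -6959/35247956 ≈ -0.00019743)
(-14303 + c)*(35473 + N) = (-14303 + 997/6)*(35473 - 6959/35247956) = -84821/6*1250350736229/35247956 = -35351999932560003/70495912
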